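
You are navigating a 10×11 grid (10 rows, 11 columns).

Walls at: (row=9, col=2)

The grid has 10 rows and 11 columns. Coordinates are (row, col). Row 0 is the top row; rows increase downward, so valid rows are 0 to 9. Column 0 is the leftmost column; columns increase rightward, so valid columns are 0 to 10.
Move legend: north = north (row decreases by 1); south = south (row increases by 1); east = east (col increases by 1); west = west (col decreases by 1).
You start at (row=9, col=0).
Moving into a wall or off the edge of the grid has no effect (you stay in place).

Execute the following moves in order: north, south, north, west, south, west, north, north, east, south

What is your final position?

Answer: Final position: (row=8, col=1)

Derivation:
Start: (row=9, col=0)
  north (north): (row=9, col=0) -> (row=8, col=0)
  south (south): (row=8, col=0) -> (row=9, col=0)
  north (north): (row=9, col=0) -> (row=8, col=0)
  west (west): blocked, stay at (row=8, col=0)
  south (south): (row=8, col=0) -> (row=9, col=0)
  west (west): blocked, stay at (row=9, col=0)
  north (north): (row=9, col=0) -> (row=8, col=0)
  north (north): (row=8, col=0) -> (row=7, col=0)
  east (east): (row=7, col=0) -> (row=7, col=1)
  south (south): (row=7, col=1) -> (row=8, col=1)
Final: (row=8, col=1)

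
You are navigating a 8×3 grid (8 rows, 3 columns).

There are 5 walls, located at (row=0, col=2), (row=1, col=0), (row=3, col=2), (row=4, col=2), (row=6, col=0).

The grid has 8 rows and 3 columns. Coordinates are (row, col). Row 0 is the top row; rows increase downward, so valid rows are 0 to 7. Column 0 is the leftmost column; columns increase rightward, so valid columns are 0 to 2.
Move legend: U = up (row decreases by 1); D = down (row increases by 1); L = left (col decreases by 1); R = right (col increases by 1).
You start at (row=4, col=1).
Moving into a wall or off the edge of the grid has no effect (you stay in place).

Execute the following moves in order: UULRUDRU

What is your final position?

Answer: Final position: (row=1, col=2)

Derivation:
Start: (row=4, col=1)
  U (up): (row=4, col=1) -> (row=3, col=1)
  U (up): (row=3, col=1) -> (row=2, col=1)
  L (left): (row=2, col=1) -> (row=2, col=0)
  R (right): (row=2, col=0) -> (row=2, col=1)
  U (up): (row=2, col=1) -> (row=1, col=1)
  D (down): (row=1, col=1) -> (row=2, col=1)
  R (right): (row=2, col=1) -> (row=2, col=2)
  U (up): (row=2, col=2) -> (row=1, col=2)
Final: (row=1, col=2)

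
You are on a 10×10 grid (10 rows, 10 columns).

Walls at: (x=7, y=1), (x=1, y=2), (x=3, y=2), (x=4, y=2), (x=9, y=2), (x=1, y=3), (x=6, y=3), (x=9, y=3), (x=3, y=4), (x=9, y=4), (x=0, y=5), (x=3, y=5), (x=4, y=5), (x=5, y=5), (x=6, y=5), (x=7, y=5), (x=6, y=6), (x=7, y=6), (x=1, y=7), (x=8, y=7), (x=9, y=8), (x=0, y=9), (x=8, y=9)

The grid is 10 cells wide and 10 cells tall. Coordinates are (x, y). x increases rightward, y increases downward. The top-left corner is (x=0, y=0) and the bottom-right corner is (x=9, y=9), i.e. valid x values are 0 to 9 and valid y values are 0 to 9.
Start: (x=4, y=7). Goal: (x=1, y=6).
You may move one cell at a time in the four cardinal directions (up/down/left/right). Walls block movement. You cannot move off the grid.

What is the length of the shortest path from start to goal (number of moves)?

Answer: Shortest path length: 4

Derivation:
BFS from (x=4, y=7) until reaching (x=1, y=6):
  Distance 0: (x=4, y=7)
  Distance 1: (x=4, y=6), (x=3, y=7), (x=5, y=7), (x=4, y=8)
  Distance 2: (x=3, y=6), (x=5, y=6), (x=2, y=7), (x=6, y=7), (x=3, y=8), (x=5, y=8), (x=4, y=9)
  Distance 3: (x=2, y=6), (x=7, y=7), (x=2, y=8), (x=6, y=8), (x=3, y=9), (x=5, y=9)
  Distance 4: (x=2, y=5), (x=1, y=6), (x=1, y=8), (x=7, y=8), (x=2, y=9), (x=6, y=9)  <- goal reached here
One shortest path (4 moves): (x=4, y=7) -> (x=3, y=7) -> (x=2, y=7) -> (x=2, y=6) -> (x=1, y=6)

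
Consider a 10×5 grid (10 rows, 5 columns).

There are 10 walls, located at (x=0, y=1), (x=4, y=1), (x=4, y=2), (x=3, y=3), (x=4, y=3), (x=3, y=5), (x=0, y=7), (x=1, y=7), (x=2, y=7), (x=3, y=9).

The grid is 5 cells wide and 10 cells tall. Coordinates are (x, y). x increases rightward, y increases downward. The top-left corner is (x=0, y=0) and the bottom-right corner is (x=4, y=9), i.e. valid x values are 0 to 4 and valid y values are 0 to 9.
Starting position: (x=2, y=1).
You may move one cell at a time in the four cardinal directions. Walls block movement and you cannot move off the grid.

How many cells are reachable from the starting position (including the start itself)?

Answer: Reachable cells: 40

Derivation:
BFS flood-fill from (x=2, y=1):
  Distance 0: (x=2, y=1)
  Distance 1: (x=2, y=0), (x=1, y=1), (x=3, y=1), (x=2, y=2)
  Distance 2: (x=1, y=0), (x=3, y=0), (x=1, y=2), (x=3, y=2), (x=2, y=3)
  Distance 3: (x=0, y=0), (x=4, y=0), (x=0, y=2), (x=1, y=3), (x=2, y=4)
  Distance 4: (x=0, y=3), (x=1, y=4), (x=3, y=4), (x=2, y=5)
  Distance 5: (x=0, y=4), (x=4, y=4), (x=1, y=5), (x=2, y=6)
  Distance 6: (x=0, y=5), (x=4, y=5), (x=1, y=6), (x=3, y=6)
  Distance 7: (x=0, y=6), (x=4, y=6), (x=3, y=7)
  Distance 8: (x=4, y=7), (x=3, y=8)
  Distance 9: (x=2, y=8), (x=4, y=8)
  Distance 10: (x=1, y=8), (x=2, y=9), (x=4, y=9)
  Distance 11: (x=0, y=8), (x=1, y=9)
  Distance 12: (x=0, y=9)
Total reachable: 40 (grid has 40 open cells total)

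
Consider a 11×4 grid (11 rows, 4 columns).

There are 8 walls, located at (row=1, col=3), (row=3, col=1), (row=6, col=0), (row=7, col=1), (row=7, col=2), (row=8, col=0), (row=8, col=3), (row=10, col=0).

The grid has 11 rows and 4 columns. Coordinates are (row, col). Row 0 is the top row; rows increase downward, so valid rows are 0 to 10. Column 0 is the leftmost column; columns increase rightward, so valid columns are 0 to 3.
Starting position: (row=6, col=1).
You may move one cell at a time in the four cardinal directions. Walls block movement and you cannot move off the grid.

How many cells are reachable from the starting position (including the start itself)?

Answer: Reachable cells: 26

Derivation:
BFS flood-fill from (row=6, col=1):
  Distance 0: (row=6, col=1)
  Distance 1: (row=5, col=1), (row=6, col=2)
  Distance 2: (row=4, col=1), (row=5, col=0), (row=5, col=2), (row=6, col=3)
  Distance 3: (row=4, col=0), (row=4, col=2), (row=5, col=3), (row=7, col=3)
  Distance 4: (row=3, col=0), (row=3, col=2), (row=4, col=3)
  Distance 5: (row=2, col=0), (row=2, col=2), (row=3, col=3)
  Distance 6: (row=1, col=0), (row=1, col=2), (row=2, col=1), (row=2, col=3)
  Distance 7: (row=0, col=0), (row=0, col=2), (row=1, col=1)
  Distance 8: (row=0, col=1), (row=0, col=3)
Total reachable: 26 (grid has 36 open cells total)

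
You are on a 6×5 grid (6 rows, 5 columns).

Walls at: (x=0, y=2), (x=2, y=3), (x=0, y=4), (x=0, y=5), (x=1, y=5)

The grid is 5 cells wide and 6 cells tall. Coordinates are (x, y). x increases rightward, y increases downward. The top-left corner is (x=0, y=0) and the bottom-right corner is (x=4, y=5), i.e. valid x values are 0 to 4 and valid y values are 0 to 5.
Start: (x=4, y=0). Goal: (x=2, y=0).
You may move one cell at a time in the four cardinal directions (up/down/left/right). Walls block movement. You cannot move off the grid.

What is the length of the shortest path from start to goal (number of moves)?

BFS from (x=4, y=0) until reaching (x=2, y=0):
  Distance 0: (x=4, y=0)
  Distance 1: (x=3, y=0), (x=4, y=1)
  Distance 2: (x=2, y=0), (x=3, y=1), (x=4, y=2)  <- goal reached here
One shortest path (2 moves): (x=4, y=0) -> (x=3, y=0) -> (x=2, y=0)

Answer: Shortest path length: 2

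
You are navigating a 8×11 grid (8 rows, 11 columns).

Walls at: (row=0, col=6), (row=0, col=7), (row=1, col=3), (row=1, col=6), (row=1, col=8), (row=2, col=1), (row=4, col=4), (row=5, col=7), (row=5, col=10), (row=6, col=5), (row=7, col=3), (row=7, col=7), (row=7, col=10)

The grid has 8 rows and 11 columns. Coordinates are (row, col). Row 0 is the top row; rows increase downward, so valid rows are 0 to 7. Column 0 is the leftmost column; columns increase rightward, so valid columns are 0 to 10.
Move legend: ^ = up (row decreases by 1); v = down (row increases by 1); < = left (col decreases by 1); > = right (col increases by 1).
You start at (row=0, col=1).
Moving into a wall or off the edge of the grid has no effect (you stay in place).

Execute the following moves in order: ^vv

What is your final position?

Start: (row=0, col=1)
  ^ (up): blocked, stay at (row=0, col=1)
  v (down): (row=0, col=1) -> (row=1, col=1)
  v (down): blocked, stay at (row=1, col=1)
Final: (row=1, col=1)

Answer: Final position: (row=1, col=1)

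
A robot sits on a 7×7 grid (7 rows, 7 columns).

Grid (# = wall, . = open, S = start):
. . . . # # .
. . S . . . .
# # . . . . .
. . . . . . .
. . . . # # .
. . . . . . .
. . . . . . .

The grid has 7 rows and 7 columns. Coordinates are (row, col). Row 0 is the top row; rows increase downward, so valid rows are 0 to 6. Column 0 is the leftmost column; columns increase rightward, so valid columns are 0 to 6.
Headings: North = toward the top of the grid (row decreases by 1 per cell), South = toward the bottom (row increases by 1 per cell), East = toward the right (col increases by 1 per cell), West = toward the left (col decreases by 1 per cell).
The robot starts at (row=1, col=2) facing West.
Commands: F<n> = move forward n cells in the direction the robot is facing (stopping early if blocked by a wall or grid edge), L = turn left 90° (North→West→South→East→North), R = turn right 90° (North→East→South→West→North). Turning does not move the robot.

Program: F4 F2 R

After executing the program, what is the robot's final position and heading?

Start: (row=1, col=2), facing West
  F4: move forward 2/4 (blocked), now at (row=1, col=0)
  F2: move forward 0/2 (blocked), now at (row=1, col=0)
  R: turn right, now facing North
Final: (row=1, col=0), facing North

Answer: Final position: (row=1, col=0), facing North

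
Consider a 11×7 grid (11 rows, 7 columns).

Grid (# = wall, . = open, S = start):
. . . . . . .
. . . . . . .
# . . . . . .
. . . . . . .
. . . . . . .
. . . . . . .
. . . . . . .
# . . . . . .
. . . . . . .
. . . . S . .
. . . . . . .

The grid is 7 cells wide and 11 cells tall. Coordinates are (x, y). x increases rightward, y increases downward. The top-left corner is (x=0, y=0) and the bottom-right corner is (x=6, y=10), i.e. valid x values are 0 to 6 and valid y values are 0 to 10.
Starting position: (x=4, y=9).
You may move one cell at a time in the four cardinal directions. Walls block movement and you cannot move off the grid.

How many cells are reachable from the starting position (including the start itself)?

Answer: Reachable cells: 75

Derivation:
BFS flood-fill from (x=4, y=9):
  Distance 0: (x=4, y=9)
  Distance 1: (x=4, y=8), (x=3, y=9), (x=5, y=9), (x=4, y=10)
  Distance 2: (x=4, y=7), (x=3, y=8), (x=5, y=8), (x=2, y=9), (x=6, y=9), (x=3, y=10), (x=5, y=10)
  Distance 3: (x=4, y=6), (x=3, y=7), (x=5, y=7), (x=2, y=8), (x=6, y=8), (x=1, y=9), (x=2, y=10), (x=6, y=10)
  Distance 4: (x=4, y=5), (x=3, y=6), (x=5, y=6), (x=2, y=7), (x=6, y=7), (x=1, y=8), (x=0, y=9), (x=1, y=10)
  Distance 5: (x=4, y=4), (x=3, y=5), (x=5, y=5), (x=2, y=6), (x=6, y=6), (x=1, y=7), (x=0, y=8), (x=0, y=10)
  Distance 6: (x=4, y=3), (x=3, y=4), (x=5, y=4), (x=2, y=5), (x=6, y=5), (x=1, y=6)
  Distance 7: (x=4, y=2), (x=3, y=3), (x=5, y=3), (x=2, y=4), (x=6, y=4), (x=1, y=5), (x=0, y=6)
  Distance 8: (x=4, y=1), (x=3, y=2), (x=5, y=2), (x=2, y=3), (x=6, y=3), (x=1, y=4), (x=0, y=5)
  Distance 9: (x=4, y=0), (x=3, y=1), (x=5, y=1), (x=2, y=2), (x=6, y=2), (x=1, y=3), (x=0, y=4)
  Distance 10: (x=3, y=0), (x=5, y=0), (x=2, y=1), (x=6, y=1), (x=1, y=2), (x=0, y=3)
  Distance 11: (x=2, y=0), (x=6, y=0), (x=1, y=1)
  Distance 12: (x=1, y=0), (x=0, y=1)
  Distance 13: (x=0, y=0)
Total reachable: 75 (grid has 75 open cells total)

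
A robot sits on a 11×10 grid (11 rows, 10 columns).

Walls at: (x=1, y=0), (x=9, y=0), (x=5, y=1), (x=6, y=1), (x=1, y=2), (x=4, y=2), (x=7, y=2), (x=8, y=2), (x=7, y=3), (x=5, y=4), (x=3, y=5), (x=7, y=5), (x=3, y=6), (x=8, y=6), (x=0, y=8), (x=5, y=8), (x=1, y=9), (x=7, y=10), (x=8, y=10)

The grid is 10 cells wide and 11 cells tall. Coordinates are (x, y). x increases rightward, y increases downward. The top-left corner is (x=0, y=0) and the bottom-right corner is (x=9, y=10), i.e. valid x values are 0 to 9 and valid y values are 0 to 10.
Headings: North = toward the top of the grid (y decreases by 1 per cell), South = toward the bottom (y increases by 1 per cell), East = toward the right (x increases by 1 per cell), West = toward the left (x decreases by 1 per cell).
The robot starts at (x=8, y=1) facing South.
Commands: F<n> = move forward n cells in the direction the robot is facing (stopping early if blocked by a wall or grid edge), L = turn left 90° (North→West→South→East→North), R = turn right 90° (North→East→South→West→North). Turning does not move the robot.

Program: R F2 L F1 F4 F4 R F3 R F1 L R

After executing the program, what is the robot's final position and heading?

Start: (x=8, y=1), facing South
  R: turn right, now facing West
  F2: move forward 1/2 (blocked), now at (x=7, y=1)
  L: turn left, now facing South
  F1: move forward 0/1 (blocked), now at (x=7, y=1)
  F4: move forward 0/4 (blocked), now at (x=7, y=1)
  F4: move forward 0/4 (blocked), now at (x=7, y=1)
  R: turn right, now facing West
  F3: move forward 0/3 (blocked), now at (x=7, y=1)
  R: turn right, now facing North
  F1: move forward 1, now at (x=7, y=0)
  L: turn left, now facing West
  R: turn right, now facing North
Final: (x=7, y=0), facing North

Answer: Final position: (x=7, y=0), facing North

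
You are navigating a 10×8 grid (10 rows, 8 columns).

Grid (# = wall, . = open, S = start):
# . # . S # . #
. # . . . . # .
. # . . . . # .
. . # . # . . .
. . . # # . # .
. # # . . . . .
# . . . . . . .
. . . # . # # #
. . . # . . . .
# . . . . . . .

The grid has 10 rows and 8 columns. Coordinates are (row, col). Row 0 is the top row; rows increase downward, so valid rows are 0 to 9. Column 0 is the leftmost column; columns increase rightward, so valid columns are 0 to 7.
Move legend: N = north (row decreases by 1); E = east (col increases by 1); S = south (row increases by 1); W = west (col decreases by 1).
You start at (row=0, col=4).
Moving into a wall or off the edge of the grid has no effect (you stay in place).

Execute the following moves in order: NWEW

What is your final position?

Answer: Final position: (row=0, col=3)

Derivation:
Start: (row=0, col=4)
  N (north): blocked, stay at (row=0, col=4)
  W (west): (row=0, col=4) -> (row=0, col=3)
  E (east): (row=0, col=3) -> (row=0, col=4)
  W (west): (row=0, col=4) -> (row=0, col=3)
Final: (row=0, col=3)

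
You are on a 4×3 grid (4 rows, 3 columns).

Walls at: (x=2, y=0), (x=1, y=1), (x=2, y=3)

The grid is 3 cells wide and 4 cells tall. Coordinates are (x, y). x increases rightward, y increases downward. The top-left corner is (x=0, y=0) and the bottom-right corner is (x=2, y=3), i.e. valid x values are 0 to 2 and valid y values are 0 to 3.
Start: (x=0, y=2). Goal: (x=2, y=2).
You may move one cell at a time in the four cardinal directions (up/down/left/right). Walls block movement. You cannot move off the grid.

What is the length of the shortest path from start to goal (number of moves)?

BFS from (x=0, y=2) until reaching (x=2, y=2):
  Distance 0: (x=0, y=2)
  Distance 1: (x=0, y=1), (x=1, y=2), (x=0, y=3)
  Distance 2: (x=0, y=0), (x=2, y=2), (x=1, y=3)  <- goal reached here
One shortest path (2 moves): (x=0, y=2) -> (x=1, y=2) -> (x=2, y=2)

Answer: Shortest path length: 2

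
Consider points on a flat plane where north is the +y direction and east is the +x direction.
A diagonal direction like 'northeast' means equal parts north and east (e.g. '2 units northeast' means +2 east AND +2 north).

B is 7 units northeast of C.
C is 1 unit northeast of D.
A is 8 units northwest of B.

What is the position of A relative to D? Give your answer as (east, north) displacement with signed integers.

Place D at the origin (east=0, north=0).
  C is 1 unit northeast of D: delta (east=+1, north=+1); C at (east=1, north=1).
  B is 7 units northeast of C: delta (east=+7, north=+7); B at (east=8, north=8).
  A is 8 units northwest of B: delta (east=-8, north=+8); A at (east=0, north=16).
Therefore A relative to D: (east=0, north=16).

Answer: A is at (east=0, north=16) relative to D.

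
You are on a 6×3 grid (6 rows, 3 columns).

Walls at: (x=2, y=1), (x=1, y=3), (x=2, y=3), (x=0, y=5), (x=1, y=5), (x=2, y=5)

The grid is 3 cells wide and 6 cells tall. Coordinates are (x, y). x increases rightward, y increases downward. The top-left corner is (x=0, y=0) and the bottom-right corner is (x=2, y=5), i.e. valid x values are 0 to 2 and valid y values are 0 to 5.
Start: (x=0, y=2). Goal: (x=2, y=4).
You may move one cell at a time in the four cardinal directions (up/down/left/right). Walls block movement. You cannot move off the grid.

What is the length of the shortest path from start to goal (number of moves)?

BFS from (x=0, y=2) until reaching (x=2, y=4):
  Distance 0: (x=0, y=2)
  Distance 1: (x=0, y=1), (x=1, y=2), (x=0, y=3)
  Distance 2: (x=0, y=0), (x=1, y=1), (x=2, y=2), (x=0, y=4)
  Distance 3: (x=1, y=0), (x=1, y=4)
  Distance 4: (x=2, y=0), (x=2, y=4)  <- goal reached here
One shortest path (4 moves): (x=0, y=2) -> (x=0, y=3) -> (x=0, y=4) -> (x=1, y=4) -> (x=2, y=4)

Answer: Shortest path length: 4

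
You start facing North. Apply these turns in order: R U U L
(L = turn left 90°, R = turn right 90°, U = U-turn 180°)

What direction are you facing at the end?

Start: North
  R (right (90° clockwise)) -> East
  U (U-turn (180°)) -> West
  U (U-turn (180°)) -> East
  L (left (90° counter-clockwise)) -> North
Final: North

Answer: Final heading: North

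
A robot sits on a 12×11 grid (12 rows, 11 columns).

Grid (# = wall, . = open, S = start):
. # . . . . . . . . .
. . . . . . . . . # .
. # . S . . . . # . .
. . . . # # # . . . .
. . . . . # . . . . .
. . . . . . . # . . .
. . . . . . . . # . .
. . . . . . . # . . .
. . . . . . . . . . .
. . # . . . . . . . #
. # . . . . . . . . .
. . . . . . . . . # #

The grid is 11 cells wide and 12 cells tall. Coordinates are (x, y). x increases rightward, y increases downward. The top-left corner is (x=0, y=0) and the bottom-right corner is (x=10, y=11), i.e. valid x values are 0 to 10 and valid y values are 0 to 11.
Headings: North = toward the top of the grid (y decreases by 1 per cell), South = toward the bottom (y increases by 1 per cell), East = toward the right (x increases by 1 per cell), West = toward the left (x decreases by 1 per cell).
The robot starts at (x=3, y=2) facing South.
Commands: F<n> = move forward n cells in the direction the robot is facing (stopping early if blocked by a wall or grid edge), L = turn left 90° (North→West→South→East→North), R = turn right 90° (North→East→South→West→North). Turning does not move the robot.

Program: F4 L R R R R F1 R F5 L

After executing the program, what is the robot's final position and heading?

Start: (x=3, y=2), facing South
  F4: move forward 4, now at (x=3, y=6)
  L: turn left, now facing East
  R: turn right, now facing South
  R: turn right, now facing West
  R: turn right, now facing North
  R: turn right, now facing East
  F1: move forward 1, now at (x=4, y=6)
  R: turn right, now facing South
  F5: move forward 5, now at (x=4, y=11)
  L: turn left, now facing East
Final: (x=4, y=11), facing East

Answer: Final position: (x=4, y=11), facing East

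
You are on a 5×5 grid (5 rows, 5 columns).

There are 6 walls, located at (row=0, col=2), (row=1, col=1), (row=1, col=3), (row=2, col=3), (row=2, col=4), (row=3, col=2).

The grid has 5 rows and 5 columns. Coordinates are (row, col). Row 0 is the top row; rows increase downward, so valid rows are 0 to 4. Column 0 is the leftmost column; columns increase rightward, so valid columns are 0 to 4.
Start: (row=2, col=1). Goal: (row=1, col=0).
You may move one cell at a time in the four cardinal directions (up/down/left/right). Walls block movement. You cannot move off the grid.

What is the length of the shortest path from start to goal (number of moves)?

BFS from (row=2, col=1) until reaching (row=1, col=0):
  Distance 0: (row=2, col=1)
  Distance 1: (row=2, col=0), (row=2, col=2), (row=3, col=1)
  Distance 2: (row=1, col=0), (row=1, col=2), (row=3, col=0), (row=4, col=1)  <- goal reached here
One shortest path (2 moves): (row=2, col=1) -> (row=2, col=0) -> (row=1, col=0)

Answer: Shortest path length: 2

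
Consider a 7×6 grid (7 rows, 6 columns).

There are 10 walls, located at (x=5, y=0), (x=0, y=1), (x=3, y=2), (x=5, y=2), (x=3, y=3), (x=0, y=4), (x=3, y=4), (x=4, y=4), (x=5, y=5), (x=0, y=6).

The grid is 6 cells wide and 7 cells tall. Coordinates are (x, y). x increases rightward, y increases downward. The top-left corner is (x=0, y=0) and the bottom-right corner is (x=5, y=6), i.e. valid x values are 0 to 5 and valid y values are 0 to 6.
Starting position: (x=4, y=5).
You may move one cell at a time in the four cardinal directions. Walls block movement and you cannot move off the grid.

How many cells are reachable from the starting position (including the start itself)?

BFS flood-fill from (x=4, y=5):
  Distance 0: (x=4, y=5)
  Distance 1: (x=3, y=5), (x=4, y=6)
  Distance 2: (x=2, y=5), (x=3, y=6), (x=5, y=6)
  Distance 3: (x=2, y=4), (x=1, y=5), (x=2, y=6)
  Distance 4: (x=2, y=3), (x=1, y=4), (x=0, y=5), (x=1, y=6)
  Distance 5: (x=2, y=2), (x=1, y=3)
  Distance 6: (x=2, y=1), (x=1, y=2), (x=0, y=3)
  Distance 7: (x=2, y=0), (x=1, y=1), (x=3, y=1), (x=0, y=2)
  Distance 8: (x=1, y=0), (x=3, y=0), (x=4, y=1)
  Distance 9: (x=0, y=0), (x=4, y=0), (x=5, y=1), (x=4, y=2)
  Distance 10: (x=4, y=3)
  Distance 11: (x=5, y=3)
  Distance 12: (x=5, y=4)
Total reachable: 32 (grid has 32 open cells total)

Answer: Reachable cells: 32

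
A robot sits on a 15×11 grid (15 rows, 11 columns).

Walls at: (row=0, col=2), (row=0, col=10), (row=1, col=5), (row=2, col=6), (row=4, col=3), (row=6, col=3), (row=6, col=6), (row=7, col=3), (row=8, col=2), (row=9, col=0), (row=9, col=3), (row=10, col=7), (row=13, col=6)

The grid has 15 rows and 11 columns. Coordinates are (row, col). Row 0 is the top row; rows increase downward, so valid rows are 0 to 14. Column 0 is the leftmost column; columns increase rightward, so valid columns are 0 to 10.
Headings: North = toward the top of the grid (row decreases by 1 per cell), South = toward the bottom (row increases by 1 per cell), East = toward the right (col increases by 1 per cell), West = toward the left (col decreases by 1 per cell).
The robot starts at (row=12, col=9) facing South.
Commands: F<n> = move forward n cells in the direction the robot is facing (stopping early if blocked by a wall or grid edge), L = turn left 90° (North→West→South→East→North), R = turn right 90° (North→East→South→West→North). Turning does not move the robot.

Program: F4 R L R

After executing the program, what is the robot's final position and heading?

Start: (row=12, col=9), facing South
  F4: move forward 2/4 (blocked), now at (row=14, col=9)
  R: turn right, now facing West
  L: turn left, now facing South
  R: turn right, now facing West
Final: (row=14, col=9), facing West

Answer: Final position: (row=14, col=9), facing West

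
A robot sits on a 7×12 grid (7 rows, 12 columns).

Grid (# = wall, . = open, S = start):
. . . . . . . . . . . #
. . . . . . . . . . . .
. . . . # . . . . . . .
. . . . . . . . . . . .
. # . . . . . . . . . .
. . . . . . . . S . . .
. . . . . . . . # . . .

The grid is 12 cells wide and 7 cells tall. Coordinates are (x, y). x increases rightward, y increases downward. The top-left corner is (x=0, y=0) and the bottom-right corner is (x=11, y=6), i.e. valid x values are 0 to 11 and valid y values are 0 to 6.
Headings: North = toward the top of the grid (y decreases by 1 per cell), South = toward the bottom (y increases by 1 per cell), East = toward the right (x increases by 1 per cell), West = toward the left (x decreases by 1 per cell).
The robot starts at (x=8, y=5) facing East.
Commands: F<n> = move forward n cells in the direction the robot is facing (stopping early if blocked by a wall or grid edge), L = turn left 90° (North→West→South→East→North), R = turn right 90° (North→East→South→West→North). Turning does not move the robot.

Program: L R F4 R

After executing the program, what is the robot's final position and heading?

Answer: Final position: (x=11, y=5), facing South

Derivation:
Start: (x=8, y=5), facing East
  L: turn left, now facing North
  R: turn right, now facing East
  F4: move forward 3/4 (blocked), now at (x=11, y=5)
  R: turn right, now facing South
Final: (x=11, y=5), facing South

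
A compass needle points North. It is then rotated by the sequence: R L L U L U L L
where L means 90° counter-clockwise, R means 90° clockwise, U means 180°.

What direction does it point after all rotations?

Answer: Final heading: North

Derivation:
Start: North
  R (right (90° clockwise)) -> East
  L (left (90° counter-clockwise)) -> North
  L (left (90° counter-clockwise)) -> West
  U (U-turn (180°)) -> East
  L (left (90° counter-clockwise)) -> North
  U (U-turn (180°)) -> South
  L (left (90° counter-clockwise)) -> East
  L (left (90° counter-clockwise)) -> North
Final: North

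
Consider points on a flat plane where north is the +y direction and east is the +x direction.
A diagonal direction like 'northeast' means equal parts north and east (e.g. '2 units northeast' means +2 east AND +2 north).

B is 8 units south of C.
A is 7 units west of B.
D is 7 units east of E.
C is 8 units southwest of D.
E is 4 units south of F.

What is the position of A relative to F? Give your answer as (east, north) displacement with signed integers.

Answer: A is at (east=-8, north=-20) relative to F.

Derivation:
Place F at the origin (east=0, north=0).
  E is 4 units south of F: delta (east=+0, north=-4); E at (east=0, north=-4).
  D is 7 units east of E: delta (east=+7, north=+0); D at (east=7, north=-4).
  C is 8 units southwest of D: delta (east=-8, north=-8); C at (east=-1, north=-12).
  B is 8 units south of C: delta (east=+0, north=-8); B at (east=-1, north=-20).
  A is 7 units west of B: delta (east=-7, north=+0); A at (east=-8, north=-20).
Therefore A relative to F: (east=-8, north=-20).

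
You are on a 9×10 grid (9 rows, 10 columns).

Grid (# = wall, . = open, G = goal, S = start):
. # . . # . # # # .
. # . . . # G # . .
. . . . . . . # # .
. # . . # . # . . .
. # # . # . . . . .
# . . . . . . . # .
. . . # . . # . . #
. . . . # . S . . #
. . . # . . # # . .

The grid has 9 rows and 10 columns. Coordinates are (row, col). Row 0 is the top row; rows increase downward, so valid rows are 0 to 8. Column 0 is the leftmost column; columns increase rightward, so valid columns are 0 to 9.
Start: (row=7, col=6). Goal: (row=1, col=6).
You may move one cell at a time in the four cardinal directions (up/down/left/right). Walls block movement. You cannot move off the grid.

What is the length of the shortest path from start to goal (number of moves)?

Answer: Shortest path length: 8

Derivation:
BFS from (row=7, col=6) until reaching (row=1, col=6):
  Distance 0: (row=7, col=6)
  Distance 1: (row=7, col=5), (row=7, col=7)
  Distance 2: (row=6, col=5), (row=6, col=7), (row=7, col=8), (row=8, col=5)
  Distance 3: (row=5, col=5), (row=5, col=7), (row=6, col=4), (row=6, col=8), (row=8, col=4), (row=8, col=8)
  Distance 4: (row=4, col=5), (row=4, col=7), (row=5, col=4), (row=5, col=6), (row=8, col=9)
  Distance 5: (row=3, col=5), (row=3, col=7), (row=4, col=6), (row=4, col=8), (row=5, col=3)
  Distance 6: (row=2, col=5), (row=3, col=8), (row=4, col=3), (row=4, col=9), (row=5, col=2)
  Distance 7: (row=2, col=4), (row=2, col=6), (row=3, col=3), (row=3, col=9), (row=5, col=1), (row=5, col=9), (row=6, col=2)
  Distance 8: (row=1, col=4), (row=1, col=6), (row=2, col=3), (row=2, col=9), (row=3, col=2), (row=6, col=1), (row=7, col=2)  <- goal reached here
One shortest path (8 moves): (row=7, col=6) -> (row=7, col=5) -> (row=6, col=5) -> (row=5, col=5) -> (row=4, col=5) -> (row=3, col=5) -> (row=2, col=5) -> (row=2, col=6) -> (row=1, col=6)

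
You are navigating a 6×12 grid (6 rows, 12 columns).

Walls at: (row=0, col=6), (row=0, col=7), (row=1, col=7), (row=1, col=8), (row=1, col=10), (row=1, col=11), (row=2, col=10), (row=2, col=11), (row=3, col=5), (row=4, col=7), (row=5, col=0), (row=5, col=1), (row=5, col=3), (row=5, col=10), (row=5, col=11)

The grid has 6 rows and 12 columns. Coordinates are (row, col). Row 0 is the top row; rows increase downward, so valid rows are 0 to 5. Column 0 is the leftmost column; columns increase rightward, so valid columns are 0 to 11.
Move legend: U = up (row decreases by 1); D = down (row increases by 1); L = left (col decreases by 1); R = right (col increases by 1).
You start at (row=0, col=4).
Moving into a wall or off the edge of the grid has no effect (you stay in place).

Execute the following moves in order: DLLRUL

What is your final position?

Answer: Final position: (row=0, col=2)

Derivation:
Start: (row=0, col=4)
  D (down): (row=0, col=4) -> (row=1, col=4)
  L (left): (row=1, col=4) -> (row=1, col=3)
  L (left): (row=1, col=3) -> (row=1, col=2)
  R (right): (row=1, col=2) -> (row=1, col=3)
  U (up): (row=1, col=3) -> (row=0, col=3)
  L (left): (row=0, col=3) -> (row=0, col=2)
Final: (row=0, col=2)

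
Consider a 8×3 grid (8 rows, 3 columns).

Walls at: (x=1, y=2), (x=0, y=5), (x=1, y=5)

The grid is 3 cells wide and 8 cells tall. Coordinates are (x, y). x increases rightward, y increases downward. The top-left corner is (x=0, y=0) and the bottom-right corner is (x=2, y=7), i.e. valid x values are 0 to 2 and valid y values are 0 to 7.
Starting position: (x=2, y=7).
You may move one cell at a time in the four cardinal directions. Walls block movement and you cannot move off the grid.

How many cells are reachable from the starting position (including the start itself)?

Answer: Reachable cells: 21

Derivation:
BFS flood-fill from (x=2, y=7):
  Distance 0: (x=2, y=7)
  Distance 1: (x=2, y=6), (x=1, y=7)
  Distance 2: (x=2, y=5), (x=1, y=6), (x=0, y=7)
  Distance 3: (x=2, y=4), (x=0, y=6)
  Distance 4: (x=2, y=3), (x=1, y=4)
  Distance 5: (x=2, y=2), (x=1, y=3), (x=0, y=4)
  Distance 6: (x=2, y=1), (x=0, y=3)
  Distance 7: (x=2, y=0), (x=1, y=1), (x=0, y=2)
  Distance 8: (x=1, y=0), (x=0, y=1)
  Distance 9: (x=0, y=0)
Total reachable: 21 (grid has 21 open cells total)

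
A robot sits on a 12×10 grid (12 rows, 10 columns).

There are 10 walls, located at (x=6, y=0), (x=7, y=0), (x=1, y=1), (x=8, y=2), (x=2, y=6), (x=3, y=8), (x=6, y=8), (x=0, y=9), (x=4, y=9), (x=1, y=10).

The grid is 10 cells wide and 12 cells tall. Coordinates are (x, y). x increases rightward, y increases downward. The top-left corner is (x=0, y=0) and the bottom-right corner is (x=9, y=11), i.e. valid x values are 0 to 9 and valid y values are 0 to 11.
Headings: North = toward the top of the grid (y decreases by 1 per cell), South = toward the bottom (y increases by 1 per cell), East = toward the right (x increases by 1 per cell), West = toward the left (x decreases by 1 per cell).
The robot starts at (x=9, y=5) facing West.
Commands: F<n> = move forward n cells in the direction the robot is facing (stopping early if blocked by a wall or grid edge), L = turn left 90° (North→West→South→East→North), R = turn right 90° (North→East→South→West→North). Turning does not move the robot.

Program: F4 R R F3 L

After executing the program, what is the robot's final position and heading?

Answer: Final position: (x=8, y=5), facing North

Derivation:
Start: (x=9, y=5), facing West
  F4: move forward 4, now at (x=5, y=5)
  R: turn right, now facing North
  R: turn right, now facing East
  F3: move forward 3, now at (x=8, y=5)
  L: turn left, now facing North
Final: (x=8, y=5), facing North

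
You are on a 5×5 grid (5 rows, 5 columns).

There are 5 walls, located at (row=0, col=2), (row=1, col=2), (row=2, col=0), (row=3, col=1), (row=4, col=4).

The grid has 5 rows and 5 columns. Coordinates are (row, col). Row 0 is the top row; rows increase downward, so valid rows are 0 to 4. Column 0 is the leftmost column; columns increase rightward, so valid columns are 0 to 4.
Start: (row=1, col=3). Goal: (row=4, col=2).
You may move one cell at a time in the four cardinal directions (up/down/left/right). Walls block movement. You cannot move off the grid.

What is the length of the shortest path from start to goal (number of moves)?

BFS from (row=1, col=3) until reaching (row=4, col=2):
  Distance 0: (row=1, col=3)
  Distance 1: (row=0, col=3), (row=1, col=4), (row=2, col=3)
  Distance 2: (row=0, col=4), (row=2, col=2), (row=2, col=4), (row=3, col=3)
  Distance 3: (row=2, col=1), (row=3, col=2), (row=3, col=4), (row=4, col=3)
  Distance 4: (row=1, col=1), (row=4, col=2)  <- goal reached here
One shortest path (4 moves): (row=1, col=3) -> (row=2, col=3) -> (row=2, col=2) -> (row=3, col=2) -> (row=4, col=2)

Answer: Shortest path length: 4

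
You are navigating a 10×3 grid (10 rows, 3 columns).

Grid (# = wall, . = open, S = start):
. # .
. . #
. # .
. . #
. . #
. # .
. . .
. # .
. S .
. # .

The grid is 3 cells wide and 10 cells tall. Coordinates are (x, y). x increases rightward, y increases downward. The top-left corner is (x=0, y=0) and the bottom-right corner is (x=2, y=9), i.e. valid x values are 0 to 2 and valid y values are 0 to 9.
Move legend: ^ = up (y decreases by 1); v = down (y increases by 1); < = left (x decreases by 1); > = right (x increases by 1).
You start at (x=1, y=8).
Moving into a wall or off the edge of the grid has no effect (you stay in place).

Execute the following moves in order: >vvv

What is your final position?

Answer: Final position: (x=2, y=9)

Derivation:
Start: (x=1, y=8)
  > (right): (x=1, y=8) -> (x=2, y=8)
  v (down): (x=2, y=8) -> (x=2, y=9)
  v (down): blocked, stay at (x=2, y=9)
  v (down): blocked, stay at (x=2, y=9)
Final: (x=2, y=9)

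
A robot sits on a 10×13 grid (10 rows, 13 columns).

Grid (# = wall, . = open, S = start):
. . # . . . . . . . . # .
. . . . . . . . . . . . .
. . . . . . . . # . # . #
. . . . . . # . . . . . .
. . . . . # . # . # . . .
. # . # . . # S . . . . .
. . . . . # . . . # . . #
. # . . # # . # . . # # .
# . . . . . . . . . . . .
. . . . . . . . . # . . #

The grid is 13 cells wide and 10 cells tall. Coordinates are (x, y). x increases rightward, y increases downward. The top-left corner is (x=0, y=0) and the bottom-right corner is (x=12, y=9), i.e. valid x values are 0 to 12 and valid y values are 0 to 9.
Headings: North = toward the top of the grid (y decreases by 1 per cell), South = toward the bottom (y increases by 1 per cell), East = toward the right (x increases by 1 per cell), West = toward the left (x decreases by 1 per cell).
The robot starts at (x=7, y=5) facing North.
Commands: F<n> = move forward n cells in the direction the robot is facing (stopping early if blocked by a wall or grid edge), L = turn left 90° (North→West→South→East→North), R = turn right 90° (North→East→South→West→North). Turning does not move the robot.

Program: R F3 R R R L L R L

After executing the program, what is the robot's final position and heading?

Start: (x=7, y=5), facing North
  R: turn right, now facing East
  F3: move forward 3, now at (x=10, y=5)
  R: turn right, now facing South
  R: turn right, now facing West
  R: turn right, now facing North
  L: turn left, now facing West
  L: turn left, now facing South
  R: turn right, now facing West
  L: turn left, now facing South
Final: (x=10, y=5), facing South

Answer: Final position: (x=10, y=5), facing South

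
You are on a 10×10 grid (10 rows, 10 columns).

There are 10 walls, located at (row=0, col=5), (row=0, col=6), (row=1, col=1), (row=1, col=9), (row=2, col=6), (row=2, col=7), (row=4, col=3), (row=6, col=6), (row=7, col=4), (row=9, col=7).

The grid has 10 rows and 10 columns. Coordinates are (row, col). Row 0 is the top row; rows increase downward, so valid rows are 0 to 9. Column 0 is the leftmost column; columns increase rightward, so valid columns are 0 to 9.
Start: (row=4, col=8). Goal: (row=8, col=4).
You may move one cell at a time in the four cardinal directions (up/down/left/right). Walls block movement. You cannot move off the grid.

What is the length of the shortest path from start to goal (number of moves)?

BFS from (row=4, col=8) until reaching (row=8, col=4):
  Distance 0: (row=4, col=8)
  Distance 1: (row=3, col=8), (row=4, col=7), (row=4, col=9), (row=5, col=8)
  Distance 2: (row=2, col=8), (row=3, col=7), (row=3, col=9), (row=4, col=6), (row=5, col=7), (row=5, col=9), (row=6, col=8)
  Distance 3: (row=1, col=8), (row=2, col=9), (row=3, col=6), (row=4, col=5), (row=5, col=6), (row=6, col=7), (row=6, col=9), (row=7, col=8)
  Distance 4: (row=0, col=8), (row=1, col=7), (row=3, col=5), (row=4, col=4), (row=5, col=5), (row=7, col=7), (row=7, col=9), (row=8, col=8)
  Distance 5: (row=0, col=7), (row=0, col=9), (row=1, col=6), (row=2, col=5), (row=3, col=4), (row=5, col=4), (row=6, col=5), (row=7, col=6), (row=8, col=7), (row=8, col=9), (row=9, col=8)
  Distance 6: (row=1, col=5), (row=2, col=4), (row=3, col=3), (row=5, col=3), (row=6, col=4), (row=7, col=5), (row=8, col=6), (row=9, col=9)
  Distance 7: (row=1, col=4), (row=2, col=3), (row=3, col=2), (row=5, col=2), (row=6, col=3), (row=8, col=5), (row=9, col=6)
  Distance 8: (row=0, col=4), (row=1, col=3), (row=2, col=2), (row=3, col=1), (row=4, col=2), (row=5, col=1), (row=6, col=2), (row=7, col=3), (row=8, col=4), (row=9, col=5)  <- goal reached here
One shortest path (8 moves): (row=4, col=8) -> (row=4, col=7) -> (row=4, col=6) -> (row=4, col=5) -> (row=5, col=5) -> (row=6, col=5) -> (row=7, col=5) -> (row=8, col=5) -> (row=8, col=4)

Answer: Shortest path length: 8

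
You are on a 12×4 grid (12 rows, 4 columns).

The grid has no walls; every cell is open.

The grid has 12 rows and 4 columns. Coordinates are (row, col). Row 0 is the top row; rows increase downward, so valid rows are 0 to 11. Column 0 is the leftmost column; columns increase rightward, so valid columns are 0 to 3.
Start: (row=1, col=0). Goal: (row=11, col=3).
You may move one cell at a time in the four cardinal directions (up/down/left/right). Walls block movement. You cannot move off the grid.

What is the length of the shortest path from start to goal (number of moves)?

Answer: Shortest path length: 13

Derivation:
BFS from (row=1, col=0) until reaching (row=11, col=3):
  Distance 0: (row=1, col=0)
  Distance 1: (row=0, col=0), (row=1, col=1), (row=2, col=0)
  Distance 2: (row=0, col=1), (row=1, col=2), (row=2, col=1), (row=3, col=0)
  Distance 3: (row=0, col=2), (row=1, col=3), (row=2, col=2), (row=3, col=1), (row=4, col=0)
  Distance 4: (row=0, col=3), (row=2, col=3), (row=3, col=2), (row=4, col=1), (row=5, col=0)
  Distance 5: (row=3, col=3), (row=4, col=2), (row=5, col=1), (row=6, col=0)
  Distance 6: (row=4, col=3), (row=5, col=2), (row=6, col=1), (row=7, col=0)
  Distance 7: (row=5, col=3), (row=6, col=2), (row=7, col=1), (row=8, col=0)
  Distance 8: (row=6, col=3), (row=7, col=2), (row=8, col=1), (row=9, col=0)
  Distance 9: (row=7, col=3), (row=8, col=2), (row=9, col=1), (row=10, col=0)
  Distance 10: (row=8, col=3), (row=9, col=2), (row=10, col=1), (row=11, col=0)
  Distance 11: (row=9, col=3), (row=10, col=2), (row=11, col=1)
  Distance 12: (row=10, col=3), (row=11, col=2)
  Distance 13: (row=11, col=3)  <- goal reached here
One shortest path (13 moves): (row=1, col=0) -> (row=1, col=1) -> (row=1, col=2) -> (row=1, col=3) -> (row=2, col=3) -> (row=3, col=3) -> (row=4, col=3) -> (row=5, col=3) -> (row=6, col=3) -> (row=7, col=3) -> (row=8, col=3) -> (row=9, col=3) -> (row=10, col=3) -> (row=11, col=3)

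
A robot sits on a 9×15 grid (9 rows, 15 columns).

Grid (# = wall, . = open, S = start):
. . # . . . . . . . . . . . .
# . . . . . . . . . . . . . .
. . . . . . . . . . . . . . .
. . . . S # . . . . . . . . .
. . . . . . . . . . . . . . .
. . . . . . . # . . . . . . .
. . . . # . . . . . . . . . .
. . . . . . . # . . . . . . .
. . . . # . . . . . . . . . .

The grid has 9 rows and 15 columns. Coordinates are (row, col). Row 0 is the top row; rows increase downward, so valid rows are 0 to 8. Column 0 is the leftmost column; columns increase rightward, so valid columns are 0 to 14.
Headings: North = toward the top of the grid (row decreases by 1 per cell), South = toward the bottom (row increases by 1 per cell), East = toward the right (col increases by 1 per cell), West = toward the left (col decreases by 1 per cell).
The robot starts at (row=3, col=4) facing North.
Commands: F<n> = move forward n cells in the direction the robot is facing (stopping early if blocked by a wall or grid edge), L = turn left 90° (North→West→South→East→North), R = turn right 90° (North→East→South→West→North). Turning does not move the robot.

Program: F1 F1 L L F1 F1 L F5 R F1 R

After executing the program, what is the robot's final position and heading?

Start: (row=3, col=4), facing North
  F1: move forward 1, now at (row=2, col=4)
  F1: move forward 1, now at (row=1, col=4)
  L: turn left, now facing West
  L: turn left, now facing South
  F1: move forward 1, now at (row=2, col=4)
  F1: move forward 1, now at (row=3, col=4)
  L: turn left, now facing East
  F5: move forward 0/5 (blocked), now at (row=3, col=4)
  R: turn right, now facing South
  F1: move forward 1, now at (row=4, col=4)
  R: turn right, now facing West
Final: (row=4, col=4), facing West

Answer: Final position: (row=4, col=4), facing West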